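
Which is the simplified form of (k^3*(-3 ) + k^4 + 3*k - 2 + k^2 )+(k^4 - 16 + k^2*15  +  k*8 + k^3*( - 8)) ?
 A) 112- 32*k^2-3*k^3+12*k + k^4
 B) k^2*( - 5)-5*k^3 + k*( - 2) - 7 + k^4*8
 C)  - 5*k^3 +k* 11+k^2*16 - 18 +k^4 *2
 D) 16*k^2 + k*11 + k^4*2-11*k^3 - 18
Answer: D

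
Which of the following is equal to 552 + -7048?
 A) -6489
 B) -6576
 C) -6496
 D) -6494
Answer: C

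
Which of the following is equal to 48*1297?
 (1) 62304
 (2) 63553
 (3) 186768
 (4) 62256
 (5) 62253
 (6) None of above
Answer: 4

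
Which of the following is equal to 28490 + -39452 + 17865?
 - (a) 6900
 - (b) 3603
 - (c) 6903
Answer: c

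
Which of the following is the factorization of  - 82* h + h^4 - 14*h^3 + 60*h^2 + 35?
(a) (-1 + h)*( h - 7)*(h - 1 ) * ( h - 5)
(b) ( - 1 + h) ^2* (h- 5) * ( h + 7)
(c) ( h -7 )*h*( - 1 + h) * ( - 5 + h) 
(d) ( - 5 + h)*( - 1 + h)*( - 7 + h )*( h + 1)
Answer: a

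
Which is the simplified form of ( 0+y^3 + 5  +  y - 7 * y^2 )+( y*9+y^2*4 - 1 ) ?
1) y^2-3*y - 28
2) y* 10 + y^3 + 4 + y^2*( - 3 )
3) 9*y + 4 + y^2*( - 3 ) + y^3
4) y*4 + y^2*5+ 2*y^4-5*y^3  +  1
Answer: 2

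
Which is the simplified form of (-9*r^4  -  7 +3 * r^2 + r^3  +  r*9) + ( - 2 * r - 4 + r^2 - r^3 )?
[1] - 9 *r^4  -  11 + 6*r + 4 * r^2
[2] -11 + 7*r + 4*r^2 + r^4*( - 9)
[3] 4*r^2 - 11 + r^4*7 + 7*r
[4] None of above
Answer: 2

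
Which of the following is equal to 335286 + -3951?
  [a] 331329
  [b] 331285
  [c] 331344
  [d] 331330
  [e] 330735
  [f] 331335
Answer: f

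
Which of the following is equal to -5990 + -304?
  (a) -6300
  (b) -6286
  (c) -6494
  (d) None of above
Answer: d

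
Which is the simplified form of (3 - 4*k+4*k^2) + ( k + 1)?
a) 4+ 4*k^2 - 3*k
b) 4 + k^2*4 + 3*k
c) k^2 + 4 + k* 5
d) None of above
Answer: a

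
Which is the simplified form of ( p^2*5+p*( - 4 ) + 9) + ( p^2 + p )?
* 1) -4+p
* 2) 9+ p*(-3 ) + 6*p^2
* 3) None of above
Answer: 2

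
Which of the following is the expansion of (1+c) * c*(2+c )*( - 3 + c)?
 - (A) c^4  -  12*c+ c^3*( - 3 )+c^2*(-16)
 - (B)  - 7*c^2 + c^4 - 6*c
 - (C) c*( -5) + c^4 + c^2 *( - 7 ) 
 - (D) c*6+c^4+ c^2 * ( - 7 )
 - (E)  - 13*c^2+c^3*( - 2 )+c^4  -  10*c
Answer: B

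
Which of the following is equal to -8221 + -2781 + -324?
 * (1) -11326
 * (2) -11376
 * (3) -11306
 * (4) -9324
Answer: 1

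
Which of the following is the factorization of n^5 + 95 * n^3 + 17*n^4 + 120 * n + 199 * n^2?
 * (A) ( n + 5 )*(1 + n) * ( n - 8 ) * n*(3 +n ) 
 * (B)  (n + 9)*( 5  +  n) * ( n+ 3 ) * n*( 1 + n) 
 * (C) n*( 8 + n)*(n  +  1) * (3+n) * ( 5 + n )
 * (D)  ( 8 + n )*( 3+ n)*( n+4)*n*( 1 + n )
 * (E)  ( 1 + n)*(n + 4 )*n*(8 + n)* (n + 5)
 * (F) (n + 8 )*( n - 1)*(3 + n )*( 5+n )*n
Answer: C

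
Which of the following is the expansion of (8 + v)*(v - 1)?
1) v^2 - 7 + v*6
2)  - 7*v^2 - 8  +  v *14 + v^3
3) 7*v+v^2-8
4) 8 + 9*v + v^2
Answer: 3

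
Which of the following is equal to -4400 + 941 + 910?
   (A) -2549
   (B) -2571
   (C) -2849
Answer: A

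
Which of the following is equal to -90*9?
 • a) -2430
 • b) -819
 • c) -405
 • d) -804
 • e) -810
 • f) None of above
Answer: e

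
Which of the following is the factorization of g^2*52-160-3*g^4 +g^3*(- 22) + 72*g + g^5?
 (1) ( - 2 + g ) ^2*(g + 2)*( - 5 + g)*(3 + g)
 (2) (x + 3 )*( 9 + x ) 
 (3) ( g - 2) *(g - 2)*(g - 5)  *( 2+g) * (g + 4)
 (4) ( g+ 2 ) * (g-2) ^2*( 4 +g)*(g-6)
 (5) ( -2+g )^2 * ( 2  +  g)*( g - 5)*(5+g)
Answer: 3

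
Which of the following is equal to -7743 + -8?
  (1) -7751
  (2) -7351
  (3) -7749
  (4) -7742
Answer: 1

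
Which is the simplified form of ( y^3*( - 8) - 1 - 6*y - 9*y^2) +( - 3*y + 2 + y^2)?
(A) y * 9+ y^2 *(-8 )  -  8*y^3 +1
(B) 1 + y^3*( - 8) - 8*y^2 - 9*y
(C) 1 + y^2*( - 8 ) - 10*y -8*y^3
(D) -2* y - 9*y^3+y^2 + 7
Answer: B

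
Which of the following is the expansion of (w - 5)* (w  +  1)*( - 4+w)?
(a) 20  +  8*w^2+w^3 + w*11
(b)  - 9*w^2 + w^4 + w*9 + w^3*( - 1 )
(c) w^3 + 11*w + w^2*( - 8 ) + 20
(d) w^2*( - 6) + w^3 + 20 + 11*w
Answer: c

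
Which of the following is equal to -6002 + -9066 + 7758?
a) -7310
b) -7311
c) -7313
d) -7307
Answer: a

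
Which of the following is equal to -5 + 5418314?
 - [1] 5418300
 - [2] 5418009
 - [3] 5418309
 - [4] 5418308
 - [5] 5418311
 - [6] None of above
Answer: 3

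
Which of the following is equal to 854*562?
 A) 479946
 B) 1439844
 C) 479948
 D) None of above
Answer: C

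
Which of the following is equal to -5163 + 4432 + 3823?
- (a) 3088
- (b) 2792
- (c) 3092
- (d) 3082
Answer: c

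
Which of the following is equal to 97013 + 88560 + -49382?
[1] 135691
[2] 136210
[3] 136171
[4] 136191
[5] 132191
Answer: 4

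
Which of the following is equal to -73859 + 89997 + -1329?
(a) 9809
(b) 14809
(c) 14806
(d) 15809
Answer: b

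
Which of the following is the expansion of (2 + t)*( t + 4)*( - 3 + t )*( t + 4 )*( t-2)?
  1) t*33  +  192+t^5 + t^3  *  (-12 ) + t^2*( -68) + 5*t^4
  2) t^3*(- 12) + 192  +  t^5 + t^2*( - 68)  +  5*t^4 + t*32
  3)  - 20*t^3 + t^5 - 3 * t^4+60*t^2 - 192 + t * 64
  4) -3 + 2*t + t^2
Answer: 2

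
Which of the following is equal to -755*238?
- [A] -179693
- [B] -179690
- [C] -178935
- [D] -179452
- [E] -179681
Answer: B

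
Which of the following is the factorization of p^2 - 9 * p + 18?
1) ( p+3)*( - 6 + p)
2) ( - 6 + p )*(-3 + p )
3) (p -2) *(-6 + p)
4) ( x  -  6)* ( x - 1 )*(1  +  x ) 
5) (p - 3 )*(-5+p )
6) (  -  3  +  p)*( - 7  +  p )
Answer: 2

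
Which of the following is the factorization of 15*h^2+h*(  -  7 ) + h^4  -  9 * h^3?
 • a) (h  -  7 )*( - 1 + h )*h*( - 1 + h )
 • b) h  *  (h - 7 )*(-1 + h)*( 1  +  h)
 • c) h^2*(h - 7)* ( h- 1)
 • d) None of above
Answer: a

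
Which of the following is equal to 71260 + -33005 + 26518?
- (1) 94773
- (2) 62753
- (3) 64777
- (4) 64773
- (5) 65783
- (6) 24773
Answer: 4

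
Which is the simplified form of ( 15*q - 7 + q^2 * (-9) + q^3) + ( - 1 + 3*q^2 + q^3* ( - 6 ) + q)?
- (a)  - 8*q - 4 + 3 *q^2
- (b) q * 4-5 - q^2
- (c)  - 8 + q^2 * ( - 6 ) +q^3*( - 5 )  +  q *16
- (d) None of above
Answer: c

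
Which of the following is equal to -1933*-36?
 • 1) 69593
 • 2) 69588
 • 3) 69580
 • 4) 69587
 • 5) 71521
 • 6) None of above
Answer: 2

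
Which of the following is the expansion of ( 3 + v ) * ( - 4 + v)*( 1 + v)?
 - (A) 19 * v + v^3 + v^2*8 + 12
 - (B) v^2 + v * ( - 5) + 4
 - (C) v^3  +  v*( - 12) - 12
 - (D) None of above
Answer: D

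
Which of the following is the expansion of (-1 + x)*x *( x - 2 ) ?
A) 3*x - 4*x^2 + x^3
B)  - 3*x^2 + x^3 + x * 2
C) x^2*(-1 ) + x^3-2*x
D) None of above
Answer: B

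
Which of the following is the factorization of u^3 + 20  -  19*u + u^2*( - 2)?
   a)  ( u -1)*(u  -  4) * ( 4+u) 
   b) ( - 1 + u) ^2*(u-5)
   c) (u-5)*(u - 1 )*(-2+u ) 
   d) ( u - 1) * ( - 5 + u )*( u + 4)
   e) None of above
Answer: d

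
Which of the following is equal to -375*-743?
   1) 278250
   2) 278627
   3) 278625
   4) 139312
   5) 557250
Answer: 3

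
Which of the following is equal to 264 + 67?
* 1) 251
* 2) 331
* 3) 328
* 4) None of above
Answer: 2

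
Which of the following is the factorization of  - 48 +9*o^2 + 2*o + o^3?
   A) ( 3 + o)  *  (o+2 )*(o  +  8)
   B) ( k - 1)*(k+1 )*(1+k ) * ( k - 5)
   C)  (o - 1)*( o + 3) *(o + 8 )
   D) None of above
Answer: D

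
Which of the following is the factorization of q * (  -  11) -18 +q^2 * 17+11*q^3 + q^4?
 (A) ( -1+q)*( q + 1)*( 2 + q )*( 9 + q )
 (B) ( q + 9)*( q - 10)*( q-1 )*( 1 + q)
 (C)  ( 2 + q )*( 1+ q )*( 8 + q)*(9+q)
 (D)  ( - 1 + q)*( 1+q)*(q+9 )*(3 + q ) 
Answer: A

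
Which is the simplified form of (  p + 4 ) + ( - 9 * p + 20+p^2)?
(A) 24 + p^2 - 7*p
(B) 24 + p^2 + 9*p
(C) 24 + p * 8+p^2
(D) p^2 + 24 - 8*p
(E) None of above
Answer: D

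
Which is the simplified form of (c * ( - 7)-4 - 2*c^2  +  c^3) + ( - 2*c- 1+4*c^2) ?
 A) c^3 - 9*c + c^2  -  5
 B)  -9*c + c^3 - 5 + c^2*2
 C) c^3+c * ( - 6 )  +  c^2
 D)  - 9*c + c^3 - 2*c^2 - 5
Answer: B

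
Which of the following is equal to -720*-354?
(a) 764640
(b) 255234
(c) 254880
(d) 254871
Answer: c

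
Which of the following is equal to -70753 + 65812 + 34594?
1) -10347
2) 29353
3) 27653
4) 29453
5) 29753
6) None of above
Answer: 6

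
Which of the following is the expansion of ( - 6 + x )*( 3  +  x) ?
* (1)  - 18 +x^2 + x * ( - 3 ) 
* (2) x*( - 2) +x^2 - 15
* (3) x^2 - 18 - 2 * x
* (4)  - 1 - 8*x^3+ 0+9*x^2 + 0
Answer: 1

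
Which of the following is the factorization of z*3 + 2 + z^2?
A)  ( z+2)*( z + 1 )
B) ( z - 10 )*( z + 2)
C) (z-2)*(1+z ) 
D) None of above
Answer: A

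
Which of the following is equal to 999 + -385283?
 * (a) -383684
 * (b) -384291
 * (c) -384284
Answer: c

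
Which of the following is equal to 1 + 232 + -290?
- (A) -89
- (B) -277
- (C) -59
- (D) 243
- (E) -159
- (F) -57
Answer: F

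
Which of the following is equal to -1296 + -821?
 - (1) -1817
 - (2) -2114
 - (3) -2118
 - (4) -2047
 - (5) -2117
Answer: 5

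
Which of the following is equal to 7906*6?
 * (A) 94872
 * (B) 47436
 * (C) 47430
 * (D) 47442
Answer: B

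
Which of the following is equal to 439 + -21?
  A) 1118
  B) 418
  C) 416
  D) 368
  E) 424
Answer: B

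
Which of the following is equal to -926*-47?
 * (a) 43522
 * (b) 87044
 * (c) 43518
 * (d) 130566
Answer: a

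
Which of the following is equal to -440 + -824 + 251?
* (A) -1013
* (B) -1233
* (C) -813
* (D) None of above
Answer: A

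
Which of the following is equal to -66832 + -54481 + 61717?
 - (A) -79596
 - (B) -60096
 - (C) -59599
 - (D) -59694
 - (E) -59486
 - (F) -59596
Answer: F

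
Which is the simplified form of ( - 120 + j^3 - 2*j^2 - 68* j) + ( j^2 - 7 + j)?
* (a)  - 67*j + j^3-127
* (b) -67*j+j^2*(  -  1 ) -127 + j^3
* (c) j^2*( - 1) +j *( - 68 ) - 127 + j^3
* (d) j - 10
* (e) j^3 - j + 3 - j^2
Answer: b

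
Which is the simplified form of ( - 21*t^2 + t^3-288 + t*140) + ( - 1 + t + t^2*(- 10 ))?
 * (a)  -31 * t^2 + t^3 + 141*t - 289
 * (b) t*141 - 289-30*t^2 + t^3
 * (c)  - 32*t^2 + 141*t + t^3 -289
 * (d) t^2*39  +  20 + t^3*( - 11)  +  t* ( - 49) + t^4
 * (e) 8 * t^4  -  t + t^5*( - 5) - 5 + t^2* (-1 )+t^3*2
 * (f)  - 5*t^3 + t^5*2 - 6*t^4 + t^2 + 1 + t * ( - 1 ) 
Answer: a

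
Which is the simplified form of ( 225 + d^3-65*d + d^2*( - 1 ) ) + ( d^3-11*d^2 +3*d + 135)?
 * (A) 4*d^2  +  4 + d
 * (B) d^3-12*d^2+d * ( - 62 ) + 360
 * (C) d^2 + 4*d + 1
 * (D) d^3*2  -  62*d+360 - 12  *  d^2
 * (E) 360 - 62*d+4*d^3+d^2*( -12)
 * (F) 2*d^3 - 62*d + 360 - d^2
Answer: D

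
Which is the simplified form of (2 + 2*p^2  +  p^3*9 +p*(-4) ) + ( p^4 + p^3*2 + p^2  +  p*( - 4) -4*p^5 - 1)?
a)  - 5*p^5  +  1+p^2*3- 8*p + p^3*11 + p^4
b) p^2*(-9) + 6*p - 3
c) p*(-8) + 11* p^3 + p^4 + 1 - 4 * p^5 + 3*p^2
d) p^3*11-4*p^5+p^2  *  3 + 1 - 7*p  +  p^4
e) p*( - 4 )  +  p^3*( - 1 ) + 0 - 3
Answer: c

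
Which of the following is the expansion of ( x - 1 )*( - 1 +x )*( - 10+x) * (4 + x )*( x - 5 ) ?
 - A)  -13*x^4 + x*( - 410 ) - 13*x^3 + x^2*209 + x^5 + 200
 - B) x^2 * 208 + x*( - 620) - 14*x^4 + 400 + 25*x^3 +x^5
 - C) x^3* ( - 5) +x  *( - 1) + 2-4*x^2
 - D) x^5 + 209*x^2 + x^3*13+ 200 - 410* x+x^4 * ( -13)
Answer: D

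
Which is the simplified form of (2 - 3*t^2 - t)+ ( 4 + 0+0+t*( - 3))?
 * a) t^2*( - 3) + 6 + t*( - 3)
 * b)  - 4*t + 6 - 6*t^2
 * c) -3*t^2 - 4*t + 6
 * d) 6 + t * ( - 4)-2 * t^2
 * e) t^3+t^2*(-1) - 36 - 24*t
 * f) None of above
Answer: c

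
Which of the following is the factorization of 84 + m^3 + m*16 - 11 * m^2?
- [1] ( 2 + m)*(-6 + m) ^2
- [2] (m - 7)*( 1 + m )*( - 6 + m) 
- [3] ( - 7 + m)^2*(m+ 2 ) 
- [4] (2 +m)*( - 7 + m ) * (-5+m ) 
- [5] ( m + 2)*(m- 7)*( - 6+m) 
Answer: 5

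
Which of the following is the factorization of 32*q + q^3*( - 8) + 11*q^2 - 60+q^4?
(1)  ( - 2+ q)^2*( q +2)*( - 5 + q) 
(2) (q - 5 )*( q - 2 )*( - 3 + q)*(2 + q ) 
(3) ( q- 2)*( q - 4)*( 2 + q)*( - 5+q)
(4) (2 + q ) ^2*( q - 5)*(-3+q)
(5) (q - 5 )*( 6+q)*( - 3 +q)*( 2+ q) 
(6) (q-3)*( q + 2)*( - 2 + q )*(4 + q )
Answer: 2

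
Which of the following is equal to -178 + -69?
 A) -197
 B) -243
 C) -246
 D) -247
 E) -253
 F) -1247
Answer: D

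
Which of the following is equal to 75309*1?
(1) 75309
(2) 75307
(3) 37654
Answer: 1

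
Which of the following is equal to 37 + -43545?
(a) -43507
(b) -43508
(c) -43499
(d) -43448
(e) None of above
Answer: b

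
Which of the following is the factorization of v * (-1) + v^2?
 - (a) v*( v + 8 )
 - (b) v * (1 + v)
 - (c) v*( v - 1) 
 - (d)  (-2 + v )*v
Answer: c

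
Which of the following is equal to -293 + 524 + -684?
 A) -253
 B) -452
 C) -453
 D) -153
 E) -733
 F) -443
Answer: C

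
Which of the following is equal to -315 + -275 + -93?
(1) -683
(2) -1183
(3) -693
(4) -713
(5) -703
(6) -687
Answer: 1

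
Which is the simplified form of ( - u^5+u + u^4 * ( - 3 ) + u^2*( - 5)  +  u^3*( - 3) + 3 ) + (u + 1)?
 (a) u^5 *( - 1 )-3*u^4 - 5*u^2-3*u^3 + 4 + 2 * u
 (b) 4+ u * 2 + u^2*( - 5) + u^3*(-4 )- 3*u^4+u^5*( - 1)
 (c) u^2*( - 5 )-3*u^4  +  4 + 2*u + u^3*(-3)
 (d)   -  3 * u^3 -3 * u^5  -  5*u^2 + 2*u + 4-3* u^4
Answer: a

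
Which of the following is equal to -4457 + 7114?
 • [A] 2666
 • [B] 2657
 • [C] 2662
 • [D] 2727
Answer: B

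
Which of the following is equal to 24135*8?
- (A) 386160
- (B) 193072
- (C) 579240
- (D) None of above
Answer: D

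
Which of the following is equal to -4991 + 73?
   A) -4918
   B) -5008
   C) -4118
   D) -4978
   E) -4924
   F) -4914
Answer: A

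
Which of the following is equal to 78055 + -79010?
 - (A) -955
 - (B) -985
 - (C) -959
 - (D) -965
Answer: A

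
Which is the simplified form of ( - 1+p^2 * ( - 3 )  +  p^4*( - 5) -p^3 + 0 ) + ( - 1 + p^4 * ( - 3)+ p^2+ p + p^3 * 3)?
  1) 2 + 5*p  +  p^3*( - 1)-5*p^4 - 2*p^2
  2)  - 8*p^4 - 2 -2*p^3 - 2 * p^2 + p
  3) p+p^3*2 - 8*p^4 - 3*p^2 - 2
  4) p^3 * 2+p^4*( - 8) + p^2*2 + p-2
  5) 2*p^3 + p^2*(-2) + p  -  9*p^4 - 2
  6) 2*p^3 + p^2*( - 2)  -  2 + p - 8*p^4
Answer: 6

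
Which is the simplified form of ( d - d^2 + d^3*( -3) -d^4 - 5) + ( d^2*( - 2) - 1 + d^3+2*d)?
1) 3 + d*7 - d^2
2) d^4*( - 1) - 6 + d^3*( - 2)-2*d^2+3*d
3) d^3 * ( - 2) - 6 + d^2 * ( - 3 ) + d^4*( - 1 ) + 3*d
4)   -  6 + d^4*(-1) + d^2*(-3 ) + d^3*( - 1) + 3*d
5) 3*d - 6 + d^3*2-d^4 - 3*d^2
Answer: 3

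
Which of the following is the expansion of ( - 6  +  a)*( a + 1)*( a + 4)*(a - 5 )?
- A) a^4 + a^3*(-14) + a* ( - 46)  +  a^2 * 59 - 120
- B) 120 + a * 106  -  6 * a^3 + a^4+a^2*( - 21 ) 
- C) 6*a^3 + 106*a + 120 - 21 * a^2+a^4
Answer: B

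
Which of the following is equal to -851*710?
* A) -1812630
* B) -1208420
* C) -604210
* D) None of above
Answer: C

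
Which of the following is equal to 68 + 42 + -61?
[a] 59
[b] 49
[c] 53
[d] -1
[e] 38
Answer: b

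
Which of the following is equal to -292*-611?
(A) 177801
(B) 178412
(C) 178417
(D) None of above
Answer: B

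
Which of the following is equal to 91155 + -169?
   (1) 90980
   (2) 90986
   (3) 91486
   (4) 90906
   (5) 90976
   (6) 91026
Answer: 2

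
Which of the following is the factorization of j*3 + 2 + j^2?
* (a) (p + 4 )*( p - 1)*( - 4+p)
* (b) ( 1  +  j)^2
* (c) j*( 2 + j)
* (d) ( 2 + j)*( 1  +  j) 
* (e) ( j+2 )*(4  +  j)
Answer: d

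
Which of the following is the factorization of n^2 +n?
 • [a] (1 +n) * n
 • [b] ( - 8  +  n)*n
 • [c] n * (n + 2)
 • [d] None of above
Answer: a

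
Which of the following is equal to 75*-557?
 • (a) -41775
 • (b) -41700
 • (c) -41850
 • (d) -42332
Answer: a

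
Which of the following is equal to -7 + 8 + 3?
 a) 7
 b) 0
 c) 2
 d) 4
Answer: d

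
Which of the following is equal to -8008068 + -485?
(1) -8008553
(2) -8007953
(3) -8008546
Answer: 1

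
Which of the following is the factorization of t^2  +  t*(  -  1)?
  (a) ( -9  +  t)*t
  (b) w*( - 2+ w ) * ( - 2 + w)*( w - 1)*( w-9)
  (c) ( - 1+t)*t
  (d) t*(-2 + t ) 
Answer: c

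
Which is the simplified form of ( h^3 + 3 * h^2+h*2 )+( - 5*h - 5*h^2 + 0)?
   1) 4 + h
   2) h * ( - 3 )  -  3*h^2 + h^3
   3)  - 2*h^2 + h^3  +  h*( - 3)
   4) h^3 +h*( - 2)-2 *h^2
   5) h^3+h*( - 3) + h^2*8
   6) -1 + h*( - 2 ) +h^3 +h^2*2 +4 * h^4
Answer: 3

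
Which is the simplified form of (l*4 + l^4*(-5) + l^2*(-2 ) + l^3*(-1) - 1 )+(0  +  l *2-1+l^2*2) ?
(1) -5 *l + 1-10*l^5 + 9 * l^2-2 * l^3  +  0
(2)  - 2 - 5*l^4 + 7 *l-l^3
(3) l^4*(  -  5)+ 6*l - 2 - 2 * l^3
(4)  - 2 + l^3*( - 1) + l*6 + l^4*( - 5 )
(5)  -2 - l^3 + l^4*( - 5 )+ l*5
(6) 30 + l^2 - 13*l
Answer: 4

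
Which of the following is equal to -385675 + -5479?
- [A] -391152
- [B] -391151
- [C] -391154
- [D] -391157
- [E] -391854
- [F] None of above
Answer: C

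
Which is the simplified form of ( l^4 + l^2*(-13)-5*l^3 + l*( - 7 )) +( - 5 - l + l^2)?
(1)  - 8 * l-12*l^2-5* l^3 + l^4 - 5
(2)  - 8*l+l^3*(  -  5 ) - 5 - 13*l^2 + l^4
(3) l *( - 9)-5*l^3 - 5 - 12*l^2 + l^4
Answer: 1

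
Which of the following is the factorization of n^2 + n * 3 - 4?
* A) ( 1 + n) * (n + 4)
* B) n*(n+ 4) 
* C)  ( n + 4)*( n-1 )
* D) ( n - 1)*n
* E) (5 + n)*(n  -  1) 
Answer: C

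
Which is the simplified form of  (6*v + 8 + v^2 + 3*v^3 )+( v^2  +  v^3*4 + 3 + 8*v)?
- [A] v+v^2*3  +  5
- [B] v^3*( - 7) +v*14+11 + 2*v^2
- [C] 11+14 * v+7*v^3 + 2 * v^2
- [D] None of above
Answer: C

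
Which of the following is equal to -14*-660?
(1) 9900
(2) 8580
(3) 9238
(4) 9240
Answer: 4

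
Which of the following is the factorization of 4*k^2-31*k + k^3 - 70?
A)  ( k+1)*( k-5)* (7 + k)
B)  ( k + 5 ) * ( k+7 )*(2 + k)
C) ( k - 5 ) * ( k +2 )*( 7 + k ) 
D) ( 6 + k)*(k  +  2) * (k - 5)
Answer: C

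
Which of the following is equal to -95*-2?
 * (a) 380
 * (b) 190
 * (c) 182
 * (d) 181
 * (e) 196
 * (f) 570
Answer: b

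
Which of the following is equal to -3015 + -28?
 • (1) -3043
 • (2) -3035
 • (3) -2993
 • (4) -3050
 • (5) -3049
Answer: 1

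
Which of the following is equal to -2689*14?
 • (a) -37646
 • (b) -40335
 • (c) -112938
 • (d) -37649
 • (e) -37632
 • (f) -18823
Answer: a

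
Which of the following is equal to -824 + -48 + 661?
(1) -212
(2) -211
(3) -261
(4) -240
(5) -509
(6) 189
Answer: 2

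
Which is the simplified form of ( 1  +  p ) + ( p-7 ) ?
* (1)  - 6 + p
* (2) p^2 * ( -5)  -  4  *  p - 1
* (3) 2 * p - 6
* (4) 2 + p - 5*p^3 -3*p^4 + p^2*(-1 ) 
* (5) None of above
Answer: 3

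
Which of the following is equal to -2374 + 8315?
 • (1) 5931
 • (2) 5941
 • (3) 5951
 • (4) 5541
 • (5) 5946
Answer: 2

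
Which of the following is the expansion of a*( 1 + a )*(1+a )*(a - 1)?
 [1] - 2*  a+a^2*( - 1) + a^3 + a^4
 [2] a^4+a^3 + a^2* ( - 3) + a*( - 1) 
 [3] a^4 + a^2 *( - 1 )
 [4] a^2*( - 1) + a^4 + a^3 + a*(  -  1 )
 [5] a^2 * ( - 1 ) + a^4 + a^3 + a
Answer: 4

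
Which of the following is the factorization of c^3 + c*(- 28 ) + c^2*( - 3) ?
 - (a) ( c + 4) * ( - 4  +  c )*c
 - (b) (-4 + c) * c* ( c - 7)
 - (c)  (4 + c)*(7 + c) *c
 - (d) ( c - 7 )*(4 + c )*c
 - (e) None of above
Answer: d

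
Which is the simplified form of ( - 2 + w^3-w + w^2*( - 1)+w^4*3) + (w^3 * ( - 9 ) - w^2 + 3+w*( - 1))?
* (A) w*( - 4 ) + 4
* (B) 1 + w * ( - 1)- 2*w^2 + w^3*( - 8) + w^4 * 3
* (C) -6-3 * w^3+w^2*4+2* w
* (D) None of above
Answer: D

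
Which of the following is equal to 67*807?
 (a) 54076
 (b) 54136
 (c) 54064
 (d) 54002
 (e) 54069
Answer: e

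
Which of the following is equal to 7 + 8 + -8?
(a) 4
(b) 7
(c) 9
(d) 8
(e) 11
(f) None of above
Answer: b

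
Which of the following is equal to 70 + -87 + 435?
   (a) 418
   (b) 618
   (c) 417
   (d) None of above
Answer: a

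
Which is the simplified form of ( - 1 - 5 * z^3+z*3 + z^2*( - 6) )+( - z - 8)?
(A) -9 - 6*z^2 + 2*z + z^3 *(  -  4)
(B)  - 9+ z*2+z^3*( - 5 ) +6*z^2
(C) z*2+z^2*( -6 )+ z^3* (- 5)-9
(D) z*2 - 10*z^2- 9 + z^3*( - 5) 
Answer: C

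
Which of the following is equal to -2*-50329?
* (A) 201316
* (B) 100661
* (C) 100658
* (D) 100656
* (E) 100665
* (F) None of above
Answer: C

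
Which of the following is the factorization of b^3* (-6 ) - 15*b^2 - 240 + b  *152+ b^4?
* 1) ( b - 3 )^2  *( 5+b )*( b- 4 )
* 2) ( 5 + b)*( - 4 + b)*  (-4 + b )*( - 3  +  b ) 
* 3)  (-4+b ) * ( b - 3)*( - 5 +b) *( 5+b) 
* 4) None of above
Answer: 2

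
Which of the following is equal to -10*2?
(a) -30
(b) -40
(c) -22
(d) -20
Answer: d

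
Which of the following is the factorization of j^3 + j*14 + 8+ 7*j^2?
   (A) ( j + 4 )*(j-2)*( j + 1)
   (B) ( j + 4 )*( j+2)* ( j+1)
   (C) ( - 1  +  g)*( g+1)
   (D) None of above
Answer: B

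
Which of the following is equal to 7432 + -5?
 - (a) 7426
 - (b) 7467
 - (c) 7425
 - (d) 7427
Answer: d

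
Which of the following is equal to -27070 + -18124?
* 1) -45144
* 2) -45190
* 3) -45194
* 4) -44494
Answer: 3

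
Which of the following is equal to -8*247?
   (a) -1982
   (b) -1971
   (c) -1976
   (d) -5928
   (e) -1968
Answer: c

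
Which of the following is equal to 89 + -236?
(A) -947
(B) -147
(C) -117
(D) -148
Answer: B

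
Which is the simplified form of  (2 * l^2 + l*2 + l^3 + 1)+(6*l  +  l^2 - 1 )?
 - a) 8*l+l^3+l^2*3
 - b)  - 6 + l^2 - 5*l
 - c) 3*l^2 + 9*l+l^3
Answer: a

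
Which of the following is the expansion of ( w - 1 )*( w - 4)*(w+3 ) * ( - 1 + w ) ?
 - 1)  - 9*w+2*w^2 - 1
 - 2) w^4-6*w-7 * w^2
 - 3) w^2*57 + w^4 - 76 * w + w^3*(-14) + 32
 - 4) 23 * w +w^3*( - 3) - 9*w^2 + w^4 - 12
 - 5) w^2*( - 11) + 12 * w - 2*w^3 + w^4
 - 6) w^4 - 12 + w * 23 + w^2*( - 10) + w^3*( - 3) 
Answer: 4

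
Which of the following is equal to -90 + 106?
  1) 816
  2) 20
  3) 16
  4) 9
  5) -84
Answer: 3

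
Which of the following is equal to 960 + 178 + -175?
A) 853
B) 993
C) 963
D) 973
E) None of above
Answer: C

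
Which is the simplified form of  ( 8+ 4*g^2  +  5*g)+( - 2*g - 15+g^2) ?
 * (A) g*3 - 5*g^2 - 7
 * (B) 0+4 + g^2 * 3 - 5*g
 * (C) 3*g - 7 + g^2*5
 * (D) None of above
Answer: C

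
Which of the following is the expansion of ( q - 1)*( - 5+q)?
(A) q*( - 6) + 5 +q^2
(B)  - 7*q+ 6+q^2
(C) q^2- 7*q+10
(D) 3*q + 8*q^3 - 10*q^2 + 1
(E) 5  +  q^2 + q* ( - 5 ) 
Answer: A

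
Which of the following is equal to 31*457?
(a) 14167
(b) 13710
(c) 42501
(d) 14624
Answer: a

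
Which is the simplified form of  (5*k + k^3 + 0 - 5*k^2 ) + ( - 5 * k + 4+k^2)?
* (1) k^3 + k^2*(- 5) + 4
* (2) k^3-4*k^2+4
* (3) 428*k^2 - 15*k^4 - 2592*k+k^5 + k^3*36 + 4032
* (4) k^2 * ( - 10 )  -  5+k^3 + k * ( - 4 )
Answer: 2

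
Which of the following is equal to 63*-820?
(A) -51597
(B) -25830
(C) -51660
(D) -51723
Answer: C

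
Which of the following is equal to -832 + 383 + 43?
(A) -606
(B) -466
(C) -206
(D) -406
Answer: D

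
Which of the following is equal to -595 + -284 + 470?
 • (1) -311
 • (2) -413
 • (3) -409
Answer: 3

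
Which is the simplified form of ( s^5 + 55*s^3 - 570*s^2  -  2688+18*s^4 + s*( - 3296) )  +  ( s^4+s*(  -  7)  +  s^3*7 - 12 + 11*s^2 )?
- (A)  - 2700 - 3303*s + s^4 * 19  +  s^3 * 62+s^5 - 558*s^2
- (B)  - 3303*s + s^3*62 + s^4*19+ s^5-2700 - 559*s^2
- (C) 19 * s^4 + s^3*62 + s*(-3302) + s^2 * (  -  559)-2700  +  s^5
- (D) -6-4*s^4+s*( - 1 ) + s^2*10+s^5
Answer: B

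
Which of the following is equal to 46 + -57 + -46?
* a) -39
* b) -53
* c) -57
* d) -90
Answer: c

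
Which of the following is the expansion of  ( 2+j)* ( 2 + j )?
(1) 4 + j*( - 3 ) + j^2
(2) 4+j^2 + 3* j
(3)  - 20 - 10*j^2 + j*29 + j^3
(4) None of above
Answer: 4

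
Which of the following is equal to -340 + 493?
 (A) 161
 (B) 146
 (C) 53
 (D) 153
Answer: D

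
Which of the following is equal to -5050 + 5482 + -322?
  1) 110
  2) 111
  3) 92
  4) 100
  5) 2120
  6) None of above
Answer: 1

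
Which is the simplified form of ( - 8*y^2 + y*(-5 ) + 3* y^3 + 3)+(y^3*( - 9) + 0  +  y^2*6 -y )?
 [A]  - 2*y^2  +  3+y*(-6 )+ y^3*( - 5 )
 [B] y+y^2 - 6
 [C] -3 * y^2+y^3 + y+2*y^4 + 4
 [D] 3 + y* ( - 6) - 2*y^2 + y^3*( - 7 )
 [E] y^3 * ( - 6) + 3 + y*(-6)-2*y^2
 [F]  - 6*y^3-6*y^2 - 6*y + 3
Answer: E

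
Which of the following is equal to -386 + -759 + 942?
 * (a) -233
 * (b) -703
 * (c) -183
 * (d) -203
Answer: d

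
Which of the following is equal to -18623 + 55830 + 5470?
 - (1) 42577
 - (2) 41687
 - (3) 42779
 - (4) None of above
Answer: 4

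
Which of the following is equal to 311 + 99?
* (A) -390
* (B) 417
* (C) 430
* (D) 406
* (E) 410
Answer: E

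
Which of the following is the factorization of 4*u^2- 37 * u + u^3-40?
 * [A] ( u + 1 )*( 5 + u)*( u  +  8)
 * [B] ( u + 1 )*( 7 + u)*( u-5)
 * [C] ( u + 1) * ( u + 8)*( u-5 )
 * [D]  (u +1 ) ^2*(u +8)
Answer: C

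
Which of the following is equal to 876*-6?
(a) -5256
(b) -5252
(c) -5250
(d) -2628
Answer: a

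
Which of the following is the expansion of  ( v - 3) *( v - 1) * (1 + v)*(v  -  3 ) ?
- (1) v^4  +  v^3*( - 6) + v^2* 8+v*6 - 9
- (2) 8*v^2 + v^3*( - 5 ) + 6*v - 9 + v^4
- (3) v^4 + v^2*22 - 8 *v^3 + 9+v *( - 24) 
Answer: 1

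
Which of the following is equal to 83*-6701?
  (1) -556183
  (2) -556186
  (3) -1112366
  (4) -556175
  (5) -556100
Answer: 1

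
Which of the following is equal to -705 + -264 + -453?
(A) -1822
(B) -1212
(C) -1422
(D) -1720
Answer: C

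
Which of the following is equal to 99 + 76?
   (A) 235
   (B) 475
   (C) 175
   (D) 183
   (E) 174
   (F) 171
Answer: C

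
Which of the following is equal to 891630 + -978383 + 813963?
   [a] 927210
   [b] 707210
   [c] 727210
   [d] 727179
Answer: c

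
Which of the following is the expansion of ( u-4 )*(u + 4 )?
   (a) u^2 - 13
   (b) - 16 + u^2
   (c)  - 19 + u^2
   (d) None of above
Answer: b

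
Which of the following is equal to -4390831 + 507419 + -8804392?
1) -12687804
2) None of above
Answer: 1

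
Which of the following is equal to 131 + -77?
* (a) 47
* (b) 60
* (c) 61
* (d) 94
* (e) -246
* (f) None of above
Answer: f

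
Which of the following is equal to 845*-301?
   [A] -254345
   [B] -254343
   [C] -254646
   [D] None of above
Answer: A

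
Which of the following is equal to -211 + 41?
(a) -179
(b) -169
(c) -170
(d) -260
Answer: c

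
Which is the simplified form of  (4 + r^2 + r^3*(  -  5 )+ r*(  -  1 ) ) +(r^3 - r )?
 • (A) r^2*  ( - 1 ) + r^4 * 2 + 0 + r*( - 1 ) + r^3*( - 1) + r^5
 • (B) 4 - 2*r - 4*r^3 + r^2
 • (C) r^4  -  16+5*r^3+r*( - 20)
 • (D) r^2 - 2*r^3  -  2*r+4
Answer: B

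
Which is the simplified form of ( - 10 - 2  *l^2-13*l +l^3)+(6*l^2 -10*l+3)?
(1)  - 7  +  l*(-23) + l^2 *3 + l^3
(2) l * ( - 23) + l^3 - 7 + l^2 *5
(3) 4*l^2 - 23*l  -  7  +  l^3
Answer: 3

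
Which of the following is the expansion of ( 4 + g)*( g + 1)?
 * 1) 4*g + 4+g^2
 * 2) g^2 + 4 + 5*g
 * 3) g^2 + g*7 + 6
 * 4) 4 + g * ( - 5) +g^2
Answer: 2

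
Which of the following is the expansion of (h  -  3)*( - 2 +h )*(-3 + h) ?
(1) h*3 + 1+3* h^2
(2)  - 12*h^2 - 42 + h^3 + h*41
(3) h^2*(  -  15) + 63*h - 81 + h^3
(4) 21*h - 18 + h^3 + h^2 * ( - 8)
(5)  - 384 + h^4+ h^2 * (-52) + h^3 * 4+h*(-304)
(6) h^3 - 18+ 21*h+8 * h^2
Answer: 4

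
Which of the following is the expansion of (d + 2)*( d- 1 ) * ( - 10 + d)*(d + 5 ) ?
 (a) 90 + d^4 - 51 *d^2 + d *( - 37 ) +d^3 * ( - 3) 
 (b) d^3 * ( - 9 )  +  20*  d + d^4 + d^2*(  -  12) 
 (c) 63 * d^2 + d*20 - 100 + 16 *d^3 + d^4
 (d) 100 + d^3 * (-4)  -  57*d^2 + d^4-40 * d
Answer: d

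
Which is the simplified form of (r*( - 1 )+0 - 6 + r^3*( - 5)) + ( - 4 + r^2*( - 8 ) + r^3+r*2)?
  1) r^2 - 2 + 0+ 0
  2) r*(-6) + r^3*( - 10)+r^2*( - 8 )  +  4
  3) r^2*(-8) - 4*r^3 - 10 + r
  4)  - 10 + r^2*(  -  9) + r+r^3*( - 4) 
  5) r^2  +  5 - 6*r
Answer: 3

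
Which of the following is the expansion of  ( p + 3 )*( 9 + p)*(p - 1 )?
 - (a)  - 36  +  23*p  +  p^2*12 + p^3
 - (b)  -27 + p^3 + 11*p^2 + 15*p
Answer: b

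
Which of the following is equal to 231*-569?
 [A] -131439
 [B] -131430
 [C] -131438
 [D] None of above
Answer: A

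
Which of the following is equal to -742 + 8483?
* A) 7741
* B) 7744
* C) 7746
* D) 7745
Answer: A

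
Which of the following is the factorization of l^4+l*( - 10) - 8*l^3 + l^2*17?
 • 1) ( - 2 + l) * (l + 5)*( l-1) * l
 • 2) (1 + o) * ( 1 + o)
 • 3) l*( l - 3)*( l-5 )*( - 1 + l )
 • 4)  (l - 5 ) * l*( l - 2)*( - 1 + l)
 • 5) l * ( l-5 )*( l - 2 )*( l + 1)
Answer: 4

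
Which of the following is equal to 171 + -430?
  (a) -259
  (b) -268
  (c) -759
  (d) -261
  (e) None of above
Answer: a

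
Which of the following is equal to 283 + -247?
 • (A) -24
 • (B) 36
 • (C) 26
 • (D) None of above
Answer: B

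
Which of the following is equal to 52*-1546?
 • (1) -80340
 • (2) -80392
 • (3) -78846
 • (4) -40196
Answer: 2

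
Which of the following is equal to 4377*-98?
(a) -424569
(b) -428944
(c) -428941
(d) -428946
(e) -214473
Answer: d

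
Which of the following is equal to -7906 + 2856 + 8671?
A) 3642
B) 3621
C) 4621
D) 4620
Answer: B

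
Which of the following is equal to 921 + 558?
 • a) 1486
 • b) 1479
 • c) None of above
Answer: b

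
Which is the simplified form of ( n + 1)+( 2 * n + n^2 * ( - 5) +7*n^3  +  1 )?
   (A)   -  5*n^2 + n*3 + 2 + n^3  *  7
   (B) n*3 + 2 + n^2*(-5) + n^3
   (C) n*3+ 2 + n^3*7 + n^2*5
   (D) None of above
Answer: A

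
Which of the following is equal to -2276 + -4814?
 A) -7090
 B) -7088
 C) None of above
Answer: A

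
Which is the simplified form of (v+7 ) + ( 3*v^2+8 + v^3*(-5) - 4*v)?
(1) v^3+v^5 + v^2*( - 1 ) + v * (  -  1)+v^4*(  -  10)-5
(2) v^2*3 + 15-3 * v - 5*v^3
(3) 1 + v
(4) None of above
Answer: 2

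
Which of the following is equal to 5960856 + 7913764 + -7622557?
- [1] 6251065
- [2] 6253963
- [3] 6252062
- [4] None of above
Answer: 4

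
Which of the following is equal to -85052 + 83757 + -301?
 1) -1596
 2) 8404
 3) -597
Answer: 1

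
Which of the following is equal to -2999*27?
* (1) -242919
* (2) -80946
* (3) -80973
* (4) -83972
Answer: 3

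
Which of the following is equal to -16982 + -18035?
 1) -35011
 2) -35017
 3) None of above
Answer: 2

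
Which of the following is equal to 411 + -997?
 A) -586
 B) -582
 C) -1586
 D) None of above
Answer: A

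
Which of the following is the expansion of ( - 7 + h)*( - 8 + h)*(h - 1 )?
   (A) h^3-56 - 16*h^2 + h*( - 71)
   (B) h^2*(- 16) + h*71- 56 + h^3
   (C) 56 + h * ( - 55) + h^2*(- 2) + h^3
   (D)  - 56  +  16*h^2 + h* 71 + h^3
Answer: B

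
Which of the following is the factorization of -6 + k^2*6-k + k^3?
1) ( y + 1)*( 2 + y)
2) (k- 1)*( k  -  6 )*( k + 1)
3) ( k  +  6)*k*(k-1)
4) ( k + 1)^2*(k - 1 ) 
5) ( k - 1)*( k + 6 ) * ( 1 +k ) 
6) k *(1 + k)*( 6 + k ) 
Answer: 5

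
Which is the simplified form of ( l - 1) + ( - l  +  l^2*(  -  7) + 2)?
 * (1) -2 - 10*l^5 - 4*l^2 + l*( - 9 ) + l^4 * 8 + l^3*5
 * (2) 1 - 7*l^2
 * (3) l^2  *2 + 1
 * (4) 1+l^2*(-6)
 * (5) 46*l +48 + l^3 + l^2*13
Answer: 2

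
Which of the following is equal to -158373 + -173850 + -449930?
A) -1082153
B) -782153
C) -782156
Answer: B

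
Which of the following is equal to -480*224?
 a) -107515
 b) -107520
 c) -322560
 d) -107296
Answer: b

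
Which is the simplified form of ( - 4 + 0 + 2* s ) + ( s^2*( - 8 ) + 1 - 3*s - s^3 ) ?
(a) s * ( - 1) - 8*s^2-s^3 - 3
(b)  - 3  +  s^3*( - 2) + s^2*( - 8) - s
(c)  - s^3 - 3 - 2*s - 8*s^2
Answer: a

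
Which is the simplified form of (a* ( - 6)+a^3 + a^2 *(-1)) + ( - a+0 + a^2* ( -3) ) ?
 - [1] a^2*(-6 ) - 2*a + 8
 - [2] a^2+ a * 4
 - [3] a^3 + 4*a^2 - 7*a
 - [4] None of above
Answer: 4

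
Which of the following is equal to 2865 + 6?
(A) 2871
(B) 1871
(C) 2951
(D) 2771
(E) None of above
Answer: A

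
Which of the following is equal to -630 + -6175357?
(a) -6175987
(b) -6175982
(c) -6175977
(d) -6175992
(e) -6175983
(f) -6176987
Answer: a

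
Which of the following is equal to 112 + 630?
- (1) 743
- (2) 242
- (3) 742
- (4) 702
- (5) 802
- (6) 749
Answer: 3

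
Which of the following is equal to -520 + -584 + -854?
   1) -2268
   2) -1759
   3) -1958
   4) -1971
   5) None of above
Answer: 3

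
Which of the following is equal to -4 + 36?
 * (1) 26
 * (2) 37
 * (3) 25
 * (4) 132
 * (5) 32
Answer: 5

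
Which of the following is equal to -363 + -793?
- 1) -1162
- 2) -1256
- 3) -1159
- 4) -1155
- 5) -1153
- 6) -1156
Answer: 6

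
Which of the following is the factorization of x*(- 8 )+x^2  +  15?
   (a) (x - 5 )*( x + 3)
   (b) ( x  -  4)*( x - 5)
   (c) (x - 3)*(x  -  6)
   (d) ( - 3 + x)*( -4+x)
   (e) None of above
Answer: e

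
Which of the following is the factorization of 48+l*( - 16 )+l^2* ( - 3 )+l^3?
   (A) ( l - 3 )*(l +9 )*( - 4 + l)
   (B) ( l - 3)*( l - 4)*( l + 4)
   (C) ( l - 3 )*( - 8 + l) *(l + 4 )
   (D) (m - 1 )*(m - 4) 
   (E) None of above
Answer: B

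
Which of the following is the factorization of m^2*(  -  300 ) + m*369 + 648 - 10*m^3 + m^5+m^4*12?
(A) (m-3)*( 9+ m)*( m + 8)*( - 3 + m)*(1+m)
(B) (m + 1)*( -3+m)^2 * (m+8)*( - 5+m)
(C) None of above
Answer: A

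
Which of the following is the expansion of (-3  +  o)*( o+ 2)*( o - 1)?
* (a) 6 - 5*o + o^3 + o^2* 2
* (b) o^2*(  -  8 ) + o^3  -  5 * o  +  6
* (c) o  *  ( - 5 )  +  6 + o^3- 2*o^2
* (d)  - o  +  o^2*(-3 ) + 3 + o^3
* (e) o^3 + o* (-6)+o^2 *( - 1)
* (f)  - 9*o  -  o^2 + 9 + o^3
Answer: c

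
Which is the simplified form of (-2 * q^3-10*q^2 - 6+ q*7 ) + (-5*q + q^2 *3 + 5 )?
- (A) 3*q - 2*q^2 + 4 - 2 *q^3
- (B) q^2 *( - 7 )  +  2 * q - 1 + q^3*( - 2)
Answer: B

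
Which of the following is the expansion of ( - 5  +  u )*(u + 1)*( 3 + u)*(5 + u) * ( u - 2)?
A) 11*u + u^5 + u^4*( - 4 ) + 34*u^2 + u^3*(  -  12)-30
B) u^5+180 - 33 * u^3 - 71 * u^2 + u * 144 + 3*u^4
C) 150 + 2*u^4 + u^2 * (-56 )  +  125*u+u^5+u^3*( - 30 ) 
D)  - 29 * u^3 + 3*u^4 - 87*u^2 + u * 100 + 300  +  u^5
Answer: C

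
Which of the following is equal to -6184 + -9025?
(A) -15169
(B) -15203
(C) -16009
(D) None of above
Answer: D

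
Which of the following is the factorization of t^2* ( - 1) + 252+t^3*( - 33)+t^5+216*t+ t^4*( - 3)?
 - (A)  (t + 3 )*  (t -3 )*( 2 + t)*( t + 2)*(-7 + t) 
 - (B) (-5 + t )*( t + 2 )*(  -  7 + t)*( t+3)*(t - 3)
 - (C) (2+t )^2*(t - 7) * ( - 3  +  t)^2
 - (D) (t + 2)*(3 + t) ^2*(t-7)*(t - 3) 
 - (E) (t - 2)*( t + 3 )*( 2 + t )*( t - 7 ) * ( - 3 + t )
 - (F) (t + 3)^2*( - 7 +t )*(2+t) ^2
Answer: A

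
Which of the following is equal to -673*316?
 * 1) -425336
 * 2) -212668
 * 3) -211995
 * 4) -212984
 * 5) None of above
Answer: 2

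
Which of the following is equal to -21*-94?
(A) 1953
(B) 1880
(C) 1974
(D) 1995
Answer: C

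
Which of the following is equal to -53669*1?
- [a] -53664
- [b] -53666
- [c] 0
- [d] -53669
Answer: d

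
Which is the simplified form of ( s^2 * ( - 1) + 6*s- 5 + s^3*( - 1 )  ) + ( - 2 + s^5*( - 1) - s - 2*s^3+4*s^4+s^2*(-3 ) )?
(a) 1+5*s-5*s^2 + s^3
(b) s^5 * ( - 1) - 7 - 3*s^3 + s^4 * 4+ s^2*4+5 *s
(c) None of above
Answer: c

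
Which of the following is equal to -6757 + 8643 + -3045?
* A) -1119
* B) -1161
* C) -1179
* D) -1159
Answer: D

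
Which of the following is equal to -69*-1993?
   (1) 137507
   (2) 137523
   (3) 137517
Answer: 3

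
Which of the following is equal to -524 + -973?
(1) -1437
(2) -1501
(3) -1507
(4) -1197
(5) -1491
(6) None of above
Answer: 6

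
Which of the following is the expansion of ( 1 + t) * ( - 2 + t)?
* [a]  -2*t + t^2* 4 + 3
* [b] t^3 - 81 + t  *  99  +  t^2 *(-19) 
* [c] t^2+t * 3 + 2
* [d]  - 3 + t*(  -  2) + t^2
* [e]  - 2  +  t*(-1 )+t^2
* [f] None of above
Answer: e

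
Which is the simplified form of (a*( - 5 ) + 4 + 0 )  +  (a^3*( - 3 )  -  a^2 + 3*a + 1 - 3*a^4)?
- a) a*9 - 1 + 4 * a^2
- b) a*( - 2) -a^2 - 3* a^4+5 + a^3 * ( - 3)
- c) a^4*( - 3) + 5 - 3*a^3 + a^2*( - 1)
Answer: b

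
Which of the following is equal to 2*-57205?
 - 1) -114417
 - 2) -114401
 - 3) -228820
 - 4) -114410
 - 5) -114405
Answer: 4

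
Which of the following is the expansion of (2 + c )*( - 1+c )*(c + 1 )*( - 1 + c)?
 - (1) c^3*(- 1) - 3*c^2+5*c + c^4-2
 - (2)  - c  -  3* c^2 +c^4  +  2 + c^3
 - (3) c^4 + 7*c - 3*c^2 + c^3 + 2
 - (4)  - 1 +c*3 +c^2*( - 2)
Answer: 2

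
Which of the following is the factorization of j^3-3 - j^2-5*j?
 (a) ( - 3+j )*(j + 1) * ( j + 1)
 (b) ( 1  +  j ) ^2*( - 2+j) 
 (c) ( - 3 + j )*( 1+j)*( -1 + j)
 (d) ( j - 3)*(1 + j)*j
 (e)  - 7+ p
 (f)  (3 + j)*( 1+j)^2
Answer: a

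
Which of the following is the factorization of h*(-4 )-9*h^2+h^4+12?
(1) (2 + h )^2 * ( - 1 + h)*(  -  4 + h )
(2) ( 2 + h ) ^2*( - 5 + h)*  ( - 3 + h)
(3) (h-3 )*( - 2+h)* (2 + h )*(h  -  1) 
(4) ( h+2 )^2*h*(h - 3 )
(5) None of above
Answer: 5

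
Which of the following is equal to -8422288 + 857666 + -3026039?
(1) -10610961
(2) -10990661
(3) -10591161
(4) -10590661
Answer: 4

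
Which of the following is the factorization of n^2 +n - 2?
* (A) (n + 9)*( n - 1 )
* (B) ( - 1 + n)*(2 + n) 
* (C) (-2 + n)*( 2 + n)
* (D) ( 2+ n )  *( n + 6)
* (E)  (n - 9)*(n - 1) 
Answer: B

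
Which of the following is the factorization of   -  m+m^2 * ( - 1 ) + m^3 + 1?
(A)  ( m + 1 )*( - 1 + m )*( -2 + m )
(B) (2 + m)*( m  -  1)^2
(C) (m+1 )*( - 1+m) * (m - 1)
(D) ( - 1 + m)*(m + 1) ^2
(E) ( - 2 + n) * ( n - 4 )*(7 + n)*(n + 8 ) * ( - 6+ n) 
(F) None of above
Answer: C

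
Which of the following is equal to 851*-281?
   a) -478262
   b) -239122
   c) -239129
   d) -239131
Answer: d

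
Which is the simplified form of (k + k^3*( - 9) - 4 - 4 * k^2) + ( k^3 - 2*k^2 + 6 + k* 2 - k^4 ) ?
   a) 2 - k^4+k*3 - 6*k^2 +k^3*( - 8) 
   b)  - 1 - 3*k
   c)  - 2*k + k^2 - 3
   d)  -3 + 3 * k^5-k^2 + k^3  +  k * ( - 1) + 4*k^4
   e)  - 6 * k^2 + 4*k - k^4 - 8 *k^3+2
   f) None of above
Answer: a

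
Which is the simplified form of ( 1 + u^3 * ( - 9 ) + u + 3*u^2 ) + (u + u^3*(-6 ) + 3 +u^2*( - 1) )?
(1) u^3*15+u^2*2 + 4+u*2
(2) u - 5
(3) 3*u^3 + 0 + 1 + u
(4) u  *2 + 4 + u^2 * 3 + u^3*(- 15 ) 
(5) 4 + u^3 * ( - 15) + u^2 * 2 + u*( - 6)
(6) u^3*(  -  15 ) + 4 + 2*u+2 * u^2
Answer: 6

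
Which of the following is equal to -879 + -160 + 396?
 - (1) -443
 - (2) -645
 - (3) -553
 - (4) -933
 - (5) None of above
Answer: 5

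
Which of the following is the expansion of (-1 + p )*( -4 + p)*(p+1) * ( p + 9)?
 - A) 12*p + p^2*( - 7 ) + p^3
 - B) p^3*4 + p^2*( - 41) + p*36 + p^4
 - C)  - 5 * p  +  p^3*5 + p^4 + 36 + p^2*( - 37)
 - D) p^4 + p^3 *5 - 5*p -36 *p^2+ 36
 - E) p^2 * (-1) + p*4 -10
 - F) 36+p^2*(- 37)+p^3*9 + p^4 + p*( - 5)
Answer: C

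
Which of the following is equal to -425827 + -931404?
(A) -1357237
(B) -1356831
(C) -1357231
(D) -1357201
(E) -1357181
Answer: C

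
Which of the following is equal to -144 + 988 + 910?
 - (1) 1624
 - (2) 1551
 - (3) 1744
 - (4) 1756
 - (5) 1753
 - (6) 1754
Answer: 6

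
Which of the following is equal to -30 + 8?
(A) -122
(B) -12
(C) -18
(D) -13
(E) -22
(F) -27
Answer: E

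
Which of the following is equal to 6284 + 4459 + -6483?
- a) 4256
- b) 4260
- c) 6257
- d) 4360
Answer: b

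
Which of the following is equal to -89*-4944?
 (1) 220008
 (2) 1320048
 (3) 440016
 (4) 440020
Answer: 3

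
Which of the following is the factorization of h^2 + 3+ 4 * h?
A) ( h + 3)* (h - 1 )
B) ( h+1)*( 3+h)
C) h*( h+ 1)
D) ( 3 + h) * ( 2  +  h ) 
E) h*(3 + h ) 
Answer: B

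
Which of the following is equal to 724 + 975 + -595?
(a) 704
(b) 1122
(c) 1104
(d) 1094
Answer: c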